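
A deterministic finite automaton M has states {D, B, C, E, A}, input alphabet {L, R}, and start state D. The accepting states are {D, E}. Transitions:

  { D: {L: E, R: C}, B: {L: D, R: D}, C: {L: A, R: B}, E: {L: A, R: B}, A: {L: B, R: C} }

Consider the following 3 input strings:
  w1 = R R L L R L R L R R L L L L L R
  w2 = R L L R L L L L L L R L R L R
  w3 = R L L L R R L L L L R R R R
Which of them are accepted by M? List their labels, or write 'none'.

w1:
  start at D
  read 'R': D → C
  read 'R': C → B
  read 'L': B → D
  read 'L': D → E
  read 'R': E → B
  read 'L': B → D
  read 'R': D → C
  read 'L': C → A
  read 'R': A → C
  read 'R': C → B
  read 'L': B → D
  read 'L': D → E
  read 'L': E → A
  read 'L': A → B
  read 'L': B → D
  read 'R': D → C
  end C, rejected
w2:
  start at D
  read 'R': D → C
  read 'L': C → A
  read 'L': A → B
  read 'R': B → D
  read 'L': D → E
  read 'L': E → A
  read 'L': A → B
  read 'L': B → D
  read 'L': D → E
  read 'L': E → A
  read 'R': A → C
  read 'L': C → A
  read 'R': A → C
  read 'L': C → A
  read 'R': A → C
  end C, rejected
w3:
  start at D
  read 'R': D → C
  read 'L': C → A
  read 'L': A → B
  read 'L': B → D
  read 'R': D → C
  read 'R': C → B
  read 'L': B → D
  read 'L': D → E
  read 'L': E → A
  read 'L': A → B
  read 'R': B → D
  read 'R': D → C
  read 'R': C → B
  read 'R': B → D
  end D, accepted

w3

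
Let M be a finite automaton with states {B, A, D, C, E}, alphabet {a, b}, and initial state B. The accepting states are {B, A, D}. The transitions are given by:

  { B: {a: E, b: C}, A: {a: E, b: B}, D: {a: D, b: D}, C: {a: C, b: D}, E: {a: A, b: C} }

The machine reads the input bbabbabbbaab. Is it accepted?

Yes

start at B
read 'b': B → C
read 'b': C → D
read 'a': D → D
read 'b': D → D
read 'b': D → D
read 'a': D → D
read 'b': D → D
read 'b': D → D
read 'b': D → D
read 'a': D → D
read 'a': D → D
read 'b': D → D
End state D is accepting.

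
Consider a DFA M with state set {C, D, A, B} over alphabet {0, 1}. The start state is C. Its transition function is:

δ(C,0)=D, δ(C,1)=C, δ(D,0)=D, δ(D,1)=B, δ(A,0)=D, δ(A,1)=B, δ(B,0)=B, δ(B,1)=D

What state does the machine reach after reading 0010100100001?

D

C → D → D → B → B → D → D → D → B → B → B → B → B → D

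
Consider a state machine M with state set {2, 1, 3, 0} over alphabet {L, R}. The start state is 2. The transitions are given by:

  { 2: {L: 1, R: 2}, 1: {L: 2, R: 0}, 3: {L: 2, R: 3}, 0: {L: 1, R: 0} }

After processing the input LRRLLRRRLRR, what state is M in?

start at 2
read 'L': 2 → 1
read 'R': 1 → 0
read 'R': 0 → 0
read 'L': 0 → 1
read 'L': 1 → 2
read 'R': 2 → 2
read 'R': 2 → 2
read 'R': 2 → 2
read 'L': 2 → 1
read 'R': 1 → 0
read 'R': 0 → 0

0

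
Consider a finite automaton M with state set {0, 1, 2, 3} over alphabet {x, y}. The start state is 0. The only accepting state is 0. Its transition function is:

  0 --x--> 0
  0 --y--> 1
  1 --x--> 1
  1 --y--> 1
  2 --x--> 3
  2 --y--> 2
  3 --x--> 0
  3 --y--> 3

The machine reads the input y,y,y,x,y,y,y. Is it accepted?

No

0 → 1 → 1 → 1 → 1 → 1 → 1 → 1
End state 1 is not accepting.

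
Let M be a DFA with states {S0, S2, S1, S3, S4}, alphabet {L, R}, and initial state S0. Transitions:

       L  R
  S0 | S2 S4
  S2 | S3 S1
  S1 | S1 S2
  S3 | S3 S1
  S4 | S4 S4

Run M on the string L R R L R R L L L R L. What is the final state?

S1

Trace: S0 -L-> S2 -R-> S1 -R-> S2 -L-> S3 -R-> S1 -R-> S2 -L-> S3 -L-> S3 -L-> S3 -R-> S1 -L-> S1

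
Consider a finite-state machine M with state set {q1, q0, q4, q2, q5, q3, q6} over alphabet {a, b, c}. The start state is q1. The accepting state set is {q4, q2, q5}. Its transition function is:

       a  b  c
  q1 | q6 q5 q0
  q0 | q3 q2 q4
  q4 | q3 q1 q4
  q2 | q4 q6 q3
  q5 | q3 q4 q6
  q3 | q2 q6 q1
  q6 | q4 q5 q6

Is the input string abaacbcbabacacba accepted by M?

No

q1 → q6 → q5 → q3 → q2 → q3 → q6 → q6 → q5 → q3 → q6 → q4 → q4 → q3 → q1 → q5 → q3
End state q3 is not accepting.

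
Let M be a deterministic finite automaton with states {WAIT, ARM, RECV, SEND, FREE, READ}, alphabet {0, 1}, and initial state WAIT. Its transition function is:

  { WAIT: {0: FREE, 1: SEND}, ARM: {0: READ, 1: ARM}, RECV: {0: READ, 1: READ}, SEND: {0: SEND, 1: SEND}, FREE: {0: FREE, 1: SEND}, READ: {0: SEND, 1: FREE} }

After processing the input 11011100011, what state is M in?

SEND

start at WAIT
read '1': WAIT → SEND
read '1': SEND → SEND
read '0': SEND → SEND
read '1': SEND → SEND
read '1': SEND → SEND
read '1': SEND → SEND
read '0': SEND → SEND
read '0': SEND → SEND
read '0': SEND → SEND
read '1': SEND → SEND
read '1': SEND → SEND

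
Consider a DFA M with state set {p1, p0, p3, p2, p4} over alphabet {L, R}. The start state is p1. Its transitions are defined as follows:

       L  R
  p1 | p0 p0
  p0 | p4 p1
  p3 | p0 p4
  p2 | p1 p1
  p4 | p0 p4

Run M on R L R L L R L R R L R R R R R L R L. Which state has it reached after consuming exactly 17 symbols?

p1

start at p1
read 'R': p1 → p0
read 'L': p0 → p4
read 'R': p4 → p4
read 'L': p4 → p0
read 'L': p0 → p4
read 'R': p4 → p4
read 'L': p4 → p0
read 'R': p0 → p1
read 'R': p1 → p0
read 'L': p0 → p4
read 'R': p4 → p4
read 'R': p4 → p4
read 'R': p4 → p4
read 'R': p4 → p4
read 'R': p4 → p4
read 'L': p4 → p0
read 'R': p0 → p1
After 17 symbols: p1.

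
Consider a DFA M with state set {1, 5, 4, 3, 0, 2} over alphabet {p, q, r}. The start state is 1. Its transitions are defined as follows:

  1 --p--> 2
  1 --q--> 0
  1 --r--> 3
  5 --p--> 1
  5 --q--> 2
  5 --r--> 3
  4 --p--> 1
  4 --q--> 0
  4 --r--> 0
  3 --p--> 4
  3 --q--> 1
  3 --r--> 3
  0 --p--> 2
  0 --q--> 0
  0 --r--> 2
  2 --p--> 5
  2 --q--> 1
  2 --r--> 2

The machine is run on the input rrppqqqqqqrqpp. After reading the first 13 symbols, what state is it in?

2

Trace: 1 -r-> 3 -r-> 3 -p-> 4 -p-> 1 -q-> 0 -q-> 0 -q-> 0 -q-> 0 -q-> 0 -q-> 0 -r-> 2 -q-> 1 -p-> 2
After 13 symbols: 2.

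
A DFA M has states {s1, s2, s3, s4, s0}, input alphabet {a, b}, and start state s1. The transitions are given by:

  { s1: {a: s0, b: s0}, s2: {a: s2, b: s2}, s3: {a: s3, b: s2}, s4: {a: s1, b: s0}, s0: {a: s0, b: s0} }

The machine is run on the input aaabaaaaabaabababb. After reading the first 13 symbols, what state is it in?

start at s1
read 'a': s1 → s0
read 'a': s0 → s0
read 'a': s0 → s0
read 'b': s0 → s0
read 'a': s0 → s0
read 'a': s0 → s0
read 'a': s0 → s0
read 'a': s0 → s0
read 'a': s0 → s0
read 'b': s0 → s0
read 'a': s0 → s0
read 'a': s0 → s0
read 'b': s0 → s0
After 13 symbols: s0.

s0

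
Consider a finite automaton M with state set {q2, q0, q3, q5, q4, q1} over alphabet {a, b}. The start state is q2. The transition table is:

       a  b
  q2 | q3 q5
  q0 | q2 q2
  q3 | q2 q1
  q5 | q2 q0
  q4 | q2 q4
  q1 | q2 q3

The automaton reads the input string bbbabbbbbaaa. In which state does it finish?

q2 → q5 → q0 → q2 → q3 → q1 → q3 → q1 → q3 → q1 → q2 → q3 → q2

q2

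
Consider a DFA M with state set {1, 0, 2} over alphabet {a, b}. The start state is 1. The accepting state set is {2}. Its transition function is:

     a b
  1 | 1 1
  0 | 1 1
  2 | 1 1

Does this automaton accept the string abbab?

1 → 1 → 1 → 1 → 1 → 1
End state 1 is not accepting.

No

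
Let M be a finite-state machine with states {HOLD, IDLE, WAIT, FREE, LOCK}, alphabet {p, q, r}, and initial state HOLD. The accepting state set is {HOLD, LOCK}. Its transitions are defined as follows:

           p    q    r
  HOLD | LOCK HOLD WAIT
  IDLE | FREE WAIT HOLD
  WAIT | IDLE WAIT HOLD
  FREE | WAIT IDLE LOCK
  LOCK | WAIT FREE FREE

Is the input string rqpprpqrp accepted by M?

Yes

start at HOLD
read 'r': HOLD → WAIT
read 'q': WAIT → WAIT
read 'p': WAIT → IDLE
read 'p': IDLE → FREE
read 'r': FREE → LOCK
read 'p': LOCK → WAIT
read 'q': WAIT → WAIT
read 'r': WAIT → HOLD
read 'p': HOLD → LOCK
End state LOCK is accepting.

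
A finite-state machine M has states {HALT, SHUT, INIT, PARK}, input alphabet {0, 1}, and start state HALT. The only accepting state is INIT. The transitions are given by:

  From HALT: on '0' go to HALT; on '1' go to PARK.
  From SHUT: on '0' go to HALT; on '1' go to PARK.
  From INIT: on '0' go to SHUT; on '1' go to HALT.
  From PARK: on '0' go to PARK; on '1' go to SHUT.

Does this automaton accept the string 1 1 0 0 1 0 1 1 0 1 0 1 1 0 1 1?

start at HALT
read '1': HALT → PARK
read '1': PARK → SHUT
read '0': SHUT → HALT
read '0': HALT → HALT
read '1': HALT → PARK
read '0': PARK → PARK
read '1': PARK → SHUT
read '1': SHUT → PARK
read '0': PARK → PARK
read '1': PARK → SHUT
read '0': SHUT → HALT
read '1': HALT → PARK
read '1': PARK → SHUT
read '0': SHUT → HALT
read '1': HALT → PARK
read '1': PARK → SHUT
End state SHUT is not accepting.

No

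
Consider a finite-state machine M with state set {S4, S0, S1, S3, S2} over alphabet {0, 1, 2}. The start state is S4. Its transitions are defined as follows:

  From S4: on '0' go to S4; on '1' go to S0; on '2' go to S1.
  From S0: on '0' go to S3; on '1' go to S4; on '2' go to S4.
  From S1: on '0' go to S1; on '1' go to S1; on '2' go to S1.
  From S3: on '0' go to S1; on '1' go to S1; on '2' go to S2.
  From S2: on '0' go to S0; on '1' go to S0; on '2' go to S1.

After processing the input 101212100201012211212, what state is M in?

S1

Trace: S4 -1-> S0 -0-> S3 -1-> S1 -2-> S1 -1-> S1 -2-> S1 -1-> S1 -0-> S1 -0-> S1 -2-> S1 -0-> S1 -1-> S1 -0-> S1 -1-> S1 -2-> S1 -2-> S1 -1-> S1 -1-> S1 -2-> S1 -1-> S1 -2-> S1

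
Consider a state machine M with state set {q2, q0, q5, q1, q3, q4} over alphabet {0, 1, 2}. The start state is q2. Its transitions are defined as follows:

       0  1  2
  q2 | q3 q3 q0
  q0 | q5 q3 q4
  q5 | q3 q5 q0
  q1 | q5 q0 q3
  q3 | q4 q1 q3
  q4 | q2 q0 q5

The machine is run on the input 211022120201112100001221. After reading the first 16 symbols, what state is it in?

q2 → q0 → q3 → q1 → q5 → q0 → q4 → q0 → q4 → q2 → q0 → q5 → q5 → q5 → q5 → q0 → q3
After 16 symbols: q3.

q3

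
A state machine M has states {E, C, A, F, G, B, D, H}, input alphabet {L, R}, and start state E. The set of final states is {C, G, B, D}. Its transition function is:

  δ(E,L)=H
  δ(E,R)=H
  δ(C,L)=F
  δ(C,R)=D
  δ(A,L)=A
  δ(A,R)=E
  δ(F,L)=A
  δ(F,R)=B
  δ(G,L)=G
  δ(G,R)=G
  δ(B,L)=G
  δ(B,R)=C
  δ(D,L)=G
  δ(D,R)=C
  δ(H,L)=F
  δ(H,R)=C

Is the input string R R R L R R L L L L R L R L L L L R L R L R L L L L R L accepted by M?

Yes

E → H → C → D → G → G → G → G → G → G → G → G → G → G → G → G → G → G → G → G → G → G → G → G → G → G → G → G → G
End state G is accepting.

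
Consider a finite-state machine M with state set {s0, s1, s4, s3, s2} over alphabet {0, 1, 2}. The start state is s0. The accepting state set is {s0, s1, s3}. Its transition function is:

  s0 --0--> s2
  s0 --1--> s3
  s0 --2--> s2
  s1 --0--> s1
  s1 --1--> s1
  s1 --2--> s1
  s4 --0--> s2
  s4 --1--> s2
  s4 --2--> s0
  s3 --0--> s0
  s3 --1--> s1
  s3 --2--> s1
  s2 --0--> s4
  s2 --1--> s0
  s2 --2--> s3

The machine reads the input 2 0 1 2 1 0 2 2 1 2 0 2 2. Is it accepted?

Trace: s0 -2-> s2 -0-> s4 -1-> s2 -2-> s3 -1-> s1 -0-> s1 -2-> s1 -2-> s1 -1-> s1 -2-> s1 -0-> s1 -2-> s1 -2-> s1
End state s1 is accepting.

Yes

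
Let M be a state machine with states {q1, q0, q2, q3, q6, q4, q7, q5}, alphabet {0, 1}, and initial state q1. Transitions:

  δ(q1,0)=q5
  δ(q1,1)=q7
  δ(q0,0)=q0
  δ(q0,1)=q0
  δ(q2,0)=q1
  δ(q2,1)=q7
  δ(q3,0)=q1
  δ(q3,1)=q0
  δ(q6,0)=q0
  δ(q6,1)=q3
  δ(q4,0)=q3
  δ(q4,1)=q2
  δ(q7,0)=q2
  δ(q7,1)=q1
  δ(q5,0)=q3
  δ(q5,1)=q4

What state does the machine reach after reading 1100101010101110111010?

q0

start at q1
read '1': q1 → q7
read '1': q7 → q1
read '0': q1 → q5
read '0': q5 → q3
read '1': q3 → q0
read '0': q0 → q0
read '1': q0 → q0
read '0': q0 → q0
read '1': q0 → q0
read '0': q0 → q0
read '1': q0 → q0
read '0': q0 → q0
read '1': q0 → q0
read '1': q0 → q0
read '1': q0 → q0
read '0': q0 → q0
read '1': q0 → q0
read '1': q0 → q0
read '1': q0 → q0
read '0': q0 → q0
read '1': q0 → q0
read '0': q0 → q0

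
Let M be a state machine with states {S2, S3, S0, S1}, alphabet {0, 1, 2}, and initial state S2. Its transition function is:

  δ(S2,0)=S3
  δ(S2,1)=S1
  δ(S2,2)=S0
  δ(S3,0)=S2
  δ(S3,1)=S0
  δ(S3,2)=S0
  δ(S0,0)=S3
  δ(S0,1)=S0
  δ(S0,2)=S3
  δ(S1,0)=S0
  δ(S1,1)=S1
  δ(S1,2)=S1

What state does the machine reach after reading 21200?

S2 → S0 → S0 → S3 → S2 → S3

S3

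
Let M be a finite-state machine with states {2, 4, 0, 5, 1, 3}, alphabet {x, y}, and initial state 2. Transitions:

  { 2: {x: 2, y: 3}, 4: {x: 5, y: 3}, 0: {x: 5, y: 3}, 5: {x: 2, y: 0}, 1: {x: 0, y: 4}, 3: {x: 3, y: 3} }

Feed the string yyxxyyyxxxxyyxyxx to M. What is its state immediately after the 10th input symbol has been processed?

Trace: 2 -y-> 3 -y-> 3 -x-> 3 -x-> 3 -y-> 3 -y-> 3 -y-> 3 -x-> 3 -x-> 3 -x-> 3
After 10 symbols: 3.

3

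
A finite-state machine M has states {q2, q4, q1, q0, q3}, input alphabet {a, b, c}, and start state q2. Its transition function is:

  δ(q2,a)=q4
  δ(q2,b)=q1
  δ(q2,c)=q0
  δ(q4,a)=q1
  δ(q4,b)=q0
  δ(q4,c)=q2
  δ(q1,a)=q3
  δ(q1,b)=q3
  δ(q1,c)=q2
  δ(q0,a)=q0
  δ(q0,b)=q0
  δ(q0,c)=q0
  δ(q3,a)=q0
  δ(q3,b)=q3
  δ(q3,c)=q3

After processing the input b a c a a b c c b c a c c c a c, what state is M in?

q0

start at q2
read 'b': q2 → q1
read 'a': q1 → q3
read 'c': q3 → q3
read 'a': q3 → q0
read 'a': q0 → q0
read 'b': q0 → q0
read 'c': q0 → q0
read 'c': q0 → q0
read 'b': q0 → q0
read 'c': q0 → q0
read 'a': q0 → q0
read 'c': q0 → q0
read 'c': q0 → q0
read 'c': q0 → q0
read 'a': q0 → q0
read 'c': q0 → q0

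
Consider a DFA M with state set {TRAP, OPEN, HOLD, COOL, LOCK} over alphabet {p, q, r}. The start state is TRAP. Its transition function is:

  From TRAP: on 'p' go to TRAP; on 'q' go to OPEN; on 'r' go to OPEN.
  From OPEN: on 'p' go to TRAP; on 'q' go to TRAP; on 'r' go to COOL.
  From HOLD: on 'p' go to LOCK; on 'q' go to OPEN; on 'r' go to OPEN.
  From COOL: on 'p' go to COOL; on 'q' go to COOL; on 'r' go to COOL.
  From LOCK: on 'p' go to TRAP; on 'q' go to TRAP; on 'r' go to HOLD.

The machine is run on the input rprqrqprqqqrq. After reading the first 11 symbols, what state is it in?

TRAP

start at TRAP
read 'r': TRAP → OPEN
read 'p': OPEN → TRAP
read 'r': TRAP → OPEN
read 'q': OPEN → TRAP
read 'r': TRAP → OPEN
read 'q': OPEN → TRAP
read 'p': TRAP → TRAP
read 'r': TRAP → OPEN
read 'q': OPEN → TRAP
read 'q': TRAP → OPEN
read 'q': OPEN → TRAP
After 11 symbols: TRAP.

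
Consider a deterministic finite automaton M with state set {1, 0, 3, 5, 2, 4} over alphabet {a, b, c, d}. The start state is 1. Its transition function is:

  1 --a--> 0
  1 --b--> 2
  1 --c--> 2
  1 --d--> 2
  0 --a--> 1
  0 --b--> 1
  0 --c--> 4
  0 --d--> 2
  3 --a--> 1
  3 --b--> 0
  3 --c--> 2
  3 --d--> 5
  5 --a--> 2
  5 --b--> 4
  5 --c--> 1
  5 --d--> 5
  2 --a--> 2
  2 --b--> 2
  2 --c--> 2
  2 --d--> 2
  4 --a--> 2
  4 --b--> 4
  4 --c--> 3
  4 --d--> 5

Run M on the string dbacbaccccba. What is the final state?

2

start at 1
read 'd': 1 → 2
read 'b': 2 → 2
read 'a': 2 → 2
read 'c': 2 → 2
read 'b': 2 → 2
read 'a': 2 → 2
read 'c': 2 → 2
read 'c': 2 → 2
read 'c': 2 → 2
read 'c': 2 → 2
read 'b': 2 → 2
read 'a': 2 → 2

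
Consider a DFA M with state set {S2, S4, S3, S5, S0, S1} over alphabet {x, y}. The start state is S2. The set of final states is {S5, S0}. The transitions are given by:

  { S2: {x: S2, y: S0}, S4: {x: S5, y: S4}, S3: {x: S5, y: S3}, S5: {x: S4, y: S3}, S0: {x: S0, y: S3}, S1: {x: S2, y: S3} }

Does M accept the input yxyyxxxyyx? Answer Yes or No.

Yes

start at S2
read 'y': S2 → S0
read 'x': S0 → S0
read 'y': S0 → S3
read 'y': S3 → S3
read 'x': S3 → S5
read 'x': S5 → S4
read 'x': S4 → S5
read 'y': S5 → S3
read 'y': S3 → S3
read 'x': S3 → S5
End state S5 is accepting.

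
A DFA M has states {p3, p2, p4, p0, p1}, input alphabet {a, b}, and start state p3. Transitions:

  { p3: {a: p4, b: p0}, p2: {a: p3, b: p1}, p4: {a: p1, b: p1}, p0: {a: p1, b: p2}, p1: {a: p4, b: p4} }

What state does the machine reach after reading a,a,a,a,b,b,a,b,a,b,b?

p4

start at p3
read 'a': p3 → p4
read 'a': p4 → p1
read 'a': p1 → p4
read 'a': p4 → p1
read 'b': p1 → p4
read 'b': p4 → p1
read 'a': p1 → p4
read 'b': p4 → p1
read 'a': p1 → p4
read 'b': p4 → p1
read 'b': p1 → p4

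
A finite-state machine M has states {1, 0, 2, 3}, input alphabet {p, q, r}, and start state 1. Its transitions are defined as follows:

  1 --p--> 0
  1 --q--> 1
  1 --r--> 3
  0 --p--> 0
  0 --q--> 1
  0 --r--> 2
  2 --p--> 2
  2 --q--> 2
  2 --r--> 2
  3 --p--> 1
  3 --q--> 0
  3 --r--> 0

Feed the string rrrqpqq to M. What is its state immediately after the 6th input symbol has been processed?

2

start at 1
read 'r': 1 → 3
read 'r': 3 → 0
read 'r': 0 → 2
read 'q': 2 → 2
read 'p': 2 → 2
read 'q': 2 → 2
After 6 symbols: 2.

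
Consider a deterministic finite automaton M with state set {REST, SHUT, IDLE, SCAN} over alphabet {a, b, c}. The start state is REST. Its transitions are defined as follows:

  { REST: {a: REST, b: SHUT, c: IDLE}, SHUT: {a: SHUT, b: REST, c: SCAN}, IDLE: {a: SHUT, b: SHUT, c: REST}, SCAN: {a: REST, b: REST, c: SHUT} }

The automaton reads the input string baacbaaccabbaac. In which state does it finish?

IDLE

start at REST
read 'b': REST → SHUT
read 'a': SHUT → SHUT
read 'a': SHUT → SHUT
read 'c': SHUT → SCAN
read 'b': SCAN → REST
read 'a': REST → REST
read 'a': REST → REST
read 'c': REST → IDLE
read 'c': IDLE → REST
read 'a': REST → REST
read 'b': REST → SHUT
read 'b': SHUT → REST
read 'a': REST → REST
read 'a': REST → REST
read 'c': REST → IDLE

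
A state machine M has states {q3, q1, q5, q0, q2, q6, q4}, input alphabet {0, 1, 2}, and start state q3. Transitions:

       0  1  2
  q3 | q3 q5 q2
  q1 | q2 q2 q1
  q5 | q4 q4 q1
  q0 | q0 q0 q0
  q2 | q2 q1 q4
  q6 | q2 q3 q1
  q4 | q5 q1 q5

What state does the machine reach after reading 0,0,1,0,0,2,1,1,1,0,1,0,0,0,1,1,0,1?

Trace: q3 -0-> q3 -0-> q3 -1-> q5 -0-> q4 -0-> q5 -2-> q1 -1-> q2 -1-> q1 -1-> q2 -0-> q2 -1-> q1 -0-> q2 -0-> q2 -0-> q2 -1-> q1 -1-> q2 -0-> q2 -1-> q1

q1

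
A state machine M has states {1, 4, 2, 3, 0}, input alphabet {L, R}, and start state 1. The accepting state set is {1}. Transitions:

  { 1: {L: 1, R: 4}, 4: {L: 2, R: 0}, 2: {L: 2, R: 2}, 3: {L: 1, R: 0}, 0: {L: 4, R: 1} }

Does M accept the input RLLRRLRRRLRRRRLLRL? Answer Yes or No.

Trace: 1 -R-> 4 -L-> 2 -L-> 2 -R-> 2 -R-> 2 -L-> 2 -R-> 2 -R-> 2 -R-> 2 -L-> 2 -R-> 2 -R-> 2 -R-> 2 -R-> 2 -L-> 2 -L-> 2 -R-> 2 -L-> 2
End state 2 is not accepting.

No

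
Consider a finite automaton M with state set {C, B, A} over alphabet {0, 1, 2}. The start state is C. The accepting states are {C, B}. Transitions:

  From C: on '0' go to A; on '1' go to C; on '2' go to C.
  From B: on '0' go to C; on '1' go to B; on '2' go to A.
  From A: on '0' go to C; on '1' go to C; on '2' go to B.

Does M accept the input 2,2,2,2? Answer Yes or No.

Yes

start at C
read '2': C → C
read '2': C → C
read '2': C → C
read '2': C → C
End state C is accepting.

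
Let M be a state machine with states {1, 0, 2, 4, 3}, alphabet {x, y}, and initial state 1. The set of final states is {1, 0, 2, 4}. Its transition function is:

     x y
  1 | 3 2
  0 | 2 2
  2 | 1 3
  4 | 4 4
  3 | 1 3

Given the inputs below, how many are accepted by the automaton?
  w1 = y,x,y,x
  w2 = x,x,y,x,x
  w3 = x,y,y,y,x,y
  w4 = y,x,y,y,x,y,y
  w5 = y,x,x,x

w1:
  start at 1
  read 'y': 1 → 2
  read 'x': 2 → 1
  read 'y': 1 → 2
  read 'x': 2 → 1
  end 1, accepted
w2:
  start at 1
  read 'x': 1 → 3
  read 'x': 3 → 1
  read 'y': 1 → 2
  read 'x': 2 → 1
  read 'x': 1 → 3
  end 3, rejected
w3:
  start at 1
  read 'x': 1 → 3
  read 'y': 3 → 3
  read 'y': 3 → 3
  read 'y': 3 → 3
  read 'x': 3 → 1
  read 'y': 1 → 2
  end 2, accepted
w4:
  start at 1
  read 'y': 1 → 2
  read 'x': 2 → 1
  read 'y': 1 → 2
  read 'y': 2 → 3
  read 'x': 3 → 1
  read 'y': 1 → 2
  read 'y': 2 → 3
  end 3, rejected
w5:
  start at 1
  read 'y': 1 → 2
  read 'x': 2 → 1
  read 'x': 1 → 3
  read 'x': 3 → 1
  end 1, accepted

3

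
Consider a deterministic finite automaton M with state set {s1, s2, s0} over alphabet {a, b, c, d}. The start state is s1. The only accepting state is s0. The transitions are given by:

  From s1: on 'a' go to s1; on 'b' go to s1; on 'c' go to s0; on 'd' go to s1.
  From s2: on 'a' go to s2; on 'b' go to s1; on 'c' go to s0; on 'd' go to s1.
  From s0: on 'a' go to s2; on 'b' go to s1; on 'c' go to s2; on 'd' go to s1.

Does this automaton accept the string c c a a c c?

No

start at s1
read 'c': s1 → s0
read 'c': s0 → s2
read 'a': s2 → s2
read 'a': s2 → s2
read 'c': s2 → s0
read 'c': s0 → s2
End state s2 is not accepting.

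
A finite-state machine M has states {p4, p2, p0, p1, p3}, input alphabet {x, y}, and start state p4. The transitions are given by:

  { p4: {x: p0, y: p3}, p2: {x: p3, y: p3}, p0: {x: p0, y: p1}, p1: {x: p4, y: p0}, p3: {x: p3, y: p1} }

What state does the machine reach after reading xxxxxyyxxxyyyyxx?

p0

p4 → p0 → p0 → p0 → p0 → p0 → p1 → p0 → p0 → p0 → p0 → p1 → p0 → p1 → p0 → p0 → p0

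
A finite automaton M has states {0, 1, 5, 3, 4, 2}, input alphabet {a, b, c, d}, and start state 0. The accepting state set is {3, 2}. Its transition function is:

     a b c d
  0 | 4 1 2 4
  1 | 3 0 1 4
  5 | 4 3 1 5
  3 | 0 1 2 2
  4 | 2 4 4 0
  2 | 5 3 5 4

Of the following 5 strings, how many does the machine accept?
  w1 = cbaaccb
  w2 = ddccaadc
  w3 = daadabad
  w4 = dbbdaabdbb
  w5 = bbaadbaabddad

w1: 0 → 2 → 3 → 0 → 4 → 4 → 4 → 4  → end 4, rejected
w2: 0 → 4 → 0 → 2 → 5 → 4 → 2 → 4 → 4  → end 4, rejected
w3: 0 → 4 → 2 → 5 → 5 → 4 → 4 → 2 → 4  → end 4, rejected
w4: 0 → 4 → 4 → 4 → 0 → 4 → 2 → 3 → 2 → 3 → 1  → end 1, rejected
w5: 0 → 1 → 0 → 4 → 2 → 4 → 4 → 2 → 5 → 3 → 2 → 4 → 2 → 4  → end 4, rejected

0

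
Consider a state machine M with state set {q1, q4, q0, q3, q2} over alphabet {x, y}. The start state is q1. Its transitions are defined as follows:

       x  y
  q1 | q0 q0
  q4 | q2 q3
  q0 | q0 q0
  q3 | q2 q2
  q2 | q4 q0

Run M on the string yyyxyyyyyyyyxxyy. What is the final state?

q1 → q0 → q0 → q0 → q0 → q0 → q0 → q0 → q0 → q0 → q0 → q0 → q0 → q0 → q0 → q0 → q0

q0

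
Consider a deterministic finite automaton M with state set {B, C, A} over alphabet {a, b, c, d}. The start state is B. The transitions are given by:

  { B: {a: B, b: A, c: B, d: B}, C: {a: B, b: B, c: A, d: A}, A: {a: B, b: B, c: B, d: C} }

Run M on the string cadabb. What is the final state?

Trace: B -c-> B -a-> B -d-> B -a-> B -b-> A -b-> B

B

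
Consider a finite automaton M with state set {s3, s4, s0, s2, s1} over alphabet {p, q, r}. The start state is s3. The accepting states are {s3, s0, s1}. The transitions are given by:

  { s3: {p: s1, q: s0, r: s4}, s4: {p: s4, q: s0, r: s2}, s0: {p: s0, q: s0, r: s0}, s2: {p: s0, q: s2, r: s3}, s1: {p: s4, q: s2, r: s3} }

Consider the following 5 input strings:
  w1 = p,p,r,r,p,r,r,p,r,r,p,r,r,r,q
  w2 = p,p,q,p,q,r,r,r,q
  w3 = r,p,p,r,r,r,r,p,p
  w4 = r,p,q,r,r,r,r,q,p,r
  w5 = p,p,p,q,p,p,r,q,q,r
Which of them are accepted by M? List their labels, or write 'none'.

w1:
  start at s3
  read 'p': s3 → s1
  read 'p': s1 → s4
  read 'r': s4 → s2
  read 'r': s2 → s3
  read 'p': s3 → s1
  read 'r': s1 → s3
  read 'r': s3 → s4
  read 'p': s4 → s4
  read 'r': s4 → s2
  read 'r': s2 → s3
  read 'p': s3 → s1
  read 'r': s1 → s3
  read 'r': s3 → s4
  read 'r': s4 → s2
  read 'q': s2 → s2
  end s2, rejected
w2:
  start at s3
  read 'p': s3 → s1
  read 'p': s1 → s4
  read 'q': s4 → s0
  read 'p': s0 → s0
  read 'q': s0 → s0
  read 'r': s0 → s0
  read 'r': s0 → s0
  read 'r': s0 → s0
  read 'q': s0 → s0
  end s0, accepted
w3:
  start at s3
  read 'r': s3 → s4
  read 'p': s4 → s4
  read 'p': s4 → s4
  read 'r': s4 → s2
  read 'r': s2 → s3
  read 'r': s3 → s4
  read 'r': s4 → s2
  read 'p': s2 → s0
  read 'p': s0 → s0
  end s0, accepted
w4:
  start at s3
  read 'r': s3 → s4
  read 'p': s4 → s4
  read 'q': s4 → s0
  read 'r': s0 → s0
  read 'r': s0 → s0
  read 'r': s0 → s0
  read 'r': s0 → s0
  read 'q': s0 → s0
  read 'p': s0 → s0
  read 'r': s0 → s0
  end s0, accepted
w5:
  start at s3
  read 'p': s3 → s1
  read 'p': s1 → s4
  read 'p': s4 → s4
  read 'q': s4 → s0
  read 'p': s0 → s0
  read 'p': s0 → s0
  read 'r': s0 → s0
  read 'q': s0 → s0
  read 'q': s0 → s0
  read 'r': s0 → s0
  end s0, accepted

w2, w3, w4, w5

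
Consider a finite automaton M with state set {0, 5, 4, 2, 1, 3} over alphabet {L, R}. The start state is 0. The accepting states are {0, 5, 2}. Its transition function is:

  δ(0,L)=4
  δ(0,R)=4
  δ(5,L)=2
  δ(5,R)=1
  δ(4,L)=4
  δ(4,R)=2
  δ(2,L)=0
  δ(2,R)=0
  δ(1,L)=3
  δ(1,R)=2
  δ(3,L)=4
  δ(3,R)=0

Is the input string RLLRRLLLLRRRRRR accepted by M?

0 → 4 → 4 → 4 → 2 → 0 → 4 → 4 → 4 → 4 → 2 → 0 → 4 → 2 → 0 → 4
End state 4 is not accepting.

No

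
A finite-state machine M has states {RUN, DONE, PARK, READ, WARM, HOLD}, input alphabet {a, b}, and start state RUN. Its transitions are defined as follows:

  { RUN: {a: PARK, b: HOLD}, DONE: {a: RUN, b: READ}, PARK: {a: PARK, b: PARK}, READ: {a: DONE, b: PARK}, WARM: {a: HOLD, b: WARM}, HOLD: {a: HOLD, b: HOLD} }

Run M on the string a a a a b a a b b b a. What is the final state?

RUN → PARK → PARK → PARK → PARK → PARK → PARK → PARK → PARK → PARK → PARK → PARK

PARK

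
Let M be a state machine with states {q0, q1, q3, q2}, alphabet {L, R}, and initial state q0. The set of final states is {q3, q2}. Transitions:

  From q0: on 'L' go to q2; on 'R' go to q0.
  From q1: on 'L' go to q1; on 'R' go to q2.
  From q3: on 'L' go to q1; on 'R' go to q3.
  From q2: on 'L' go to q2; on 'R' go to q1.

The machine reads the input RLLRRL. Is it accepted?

start at q0
read 'R': q0 → q0
read 'L': q0 → q2
read 'L': q2 → q2
read 'R': q2 → q1
read 'R': q1 → q2
read 'L': q2 → q2
End state q2 is accepting.

Yes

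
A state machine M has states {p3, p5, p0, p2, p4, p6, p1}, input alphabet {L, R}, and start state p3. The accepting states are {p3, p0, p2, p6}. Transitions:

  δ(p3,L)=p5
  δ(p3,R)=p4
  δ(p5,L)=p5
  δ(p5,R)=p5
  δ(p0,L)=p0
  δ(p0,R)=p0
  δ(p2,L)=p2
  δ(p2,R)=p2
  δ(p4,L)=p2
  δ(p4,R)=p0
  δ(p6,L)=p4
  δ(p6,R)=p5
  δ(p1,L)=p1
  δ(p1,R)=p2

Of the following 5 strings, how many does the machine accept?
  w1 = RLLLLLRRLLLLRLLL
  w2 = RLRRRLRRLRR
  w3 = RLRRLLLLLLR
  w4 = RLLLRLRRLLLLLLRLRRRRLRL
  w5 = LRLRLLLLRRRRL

4

w1: Trace: p3 -R-> p4 -L-> p2 -L-> p2 -L-> p2 -L-> p2 -L-> p2 -R-> p2 -R-> p2 -L-> p2 -L-> p2 -L-> p2 -L-> p2 -R-> p2 -L-> p2 -L-> p2 -L-> p2  → end p2, accepted
w2: Trace: p3 -R-> p4 -L-> p2 -R-> p2 -R-> p2 -R-> p2 -L-> p2 -R-> p2 -R-> p2 -L-> p2 -R-> p2 -R-> p2  → end p2, accepted
w3: Trace: p3 -R-> p4 -L-> p2 -R-> p2 -R-> p2 -L-> p2 -L-> p2 -L-> p2 -L-> p2 -L-> p2 -L-> p2 -R-> p2  → end p2, accepted
w4: Trace: p3 -R-> p4 -L-> p2 -L-> p2 -L-> p2 -R-> p2 -L-> p2 -R-> p2 -R-> p2 -L-> p2 -L-> p2 -L-> p2 -L-> p2 -L-> p2 -L-> p2 -R-> p2 -L-> p2 -R-> p2 -R-> p2 -R-> p2 -R-> p2 -L-> p2 -R-> p2 -L-> p2  → end p2, accepted
w5: Trace: p3 -L-> p5 -R-> p5 -L-> p5 -R-> p5 -L-> p5 -L-> p5 -L-> p5 -L-> p5 -R-> p5 -R-> p5 -R-> p5 -R-> p5 -L-> p5  → end p5, rejected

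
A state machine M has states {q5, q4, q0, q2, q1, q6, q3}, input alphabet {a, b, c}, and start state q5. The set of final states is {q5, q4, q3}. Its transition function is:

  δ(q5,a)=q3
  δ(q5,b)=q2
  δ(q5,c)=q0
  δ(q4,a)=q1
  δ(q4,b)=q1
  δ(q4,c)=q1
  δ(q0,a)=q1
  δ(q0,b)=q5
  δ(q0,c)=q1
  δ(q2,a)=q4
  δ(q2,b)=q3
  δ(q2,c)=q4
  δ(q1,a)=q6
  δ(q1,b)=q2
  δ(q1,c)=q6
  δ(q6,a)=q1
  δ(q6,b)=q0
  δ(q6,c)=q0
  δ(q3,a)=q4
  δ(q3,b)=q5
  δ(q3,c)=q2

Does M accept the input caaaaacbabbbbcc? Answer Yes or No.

start at q5
read 'c': q5 → q0
read 'a': q0 → q1
read 'a': q1 → q6
read 'a': q6 → q1
read 'a': q1 → q6
read 'a': q6 → q1
read 'c': q1 → q6
read 'b': q6 → q0
read 'a': q0 → q1
read 'b': q1 → q2
read 'b': q2 → q3
read 'b': q3 → q5
read 'b': q5 → q2
read 'c': q2 → q4
read 'c': q4 → q1
End state q1 is not accepting.

No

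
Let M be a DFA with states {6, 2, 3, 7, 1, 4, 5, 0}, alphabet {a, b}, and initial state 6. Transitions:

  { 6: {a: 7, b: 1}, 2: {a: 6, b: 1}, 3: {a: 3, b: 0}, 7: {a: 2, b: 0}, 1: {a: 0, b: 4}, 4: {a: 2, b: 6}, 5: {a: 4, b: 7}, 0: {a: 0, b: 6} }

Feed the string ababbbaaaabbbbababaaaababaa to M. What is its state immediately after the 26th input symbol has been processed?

Trace: 6 -a-> 7 -b-> 0 -a-> 0 -b-> 6 -b-> 1 -b-> 4 -a-> 2 -a-> 6 -a-> 7 -a-> 2 -b-> 1 -b-> 4 -b-> 6 -b-> 1 -a-> 0 -b-> 6 -a-> 7 -b-> 0 -a-> 0 -a-> 0 -a-> 0 -a-> 0 -b-> 6 -a-> 7 -b-> 0 -a-> 0
After 26 symbols: 0.

0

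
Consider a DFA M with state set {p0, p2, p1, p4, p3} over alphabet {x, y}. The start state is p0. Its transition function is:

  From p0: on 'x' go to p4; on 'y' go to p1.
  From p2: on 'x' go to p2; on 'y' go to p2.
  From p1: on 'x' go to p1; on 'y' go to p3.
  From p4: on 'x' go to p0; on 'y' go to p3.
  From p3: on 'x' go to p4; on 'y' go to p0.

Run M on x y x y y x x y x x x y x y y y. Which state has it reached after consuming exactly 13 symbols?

start at p0
read 'x': p0 → p4
read 'y': p4 → p3
read 'x': p3 → p4
read 'y': p4 → p3
read 'y': p3 → p0
read 'x': p0 → p4
read 'x': p4 → p0
read 'y': p0 → p1
read 'x': p1 → p1
read 'x': p1 → p1
read 'x': p1 → p1
read 'y': p1 → p3
read 'x': p3 → p4
After 13 symbols: p4.

p4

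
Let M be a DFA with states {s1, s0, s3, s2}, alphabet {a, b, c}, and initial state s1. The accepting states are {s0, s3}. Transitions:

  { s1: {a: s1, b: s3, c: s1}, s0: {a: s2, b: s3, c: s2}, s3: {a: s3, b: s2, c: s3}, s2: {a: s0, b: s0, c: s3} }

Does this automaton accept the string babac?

start at s1
read 'b': s1 → s3
read 'a': s3 → s3
read 'b': s3 → s2
read 'a': s2 → s0
read 'c': s0 → s2
End state s2 is not accepting.

No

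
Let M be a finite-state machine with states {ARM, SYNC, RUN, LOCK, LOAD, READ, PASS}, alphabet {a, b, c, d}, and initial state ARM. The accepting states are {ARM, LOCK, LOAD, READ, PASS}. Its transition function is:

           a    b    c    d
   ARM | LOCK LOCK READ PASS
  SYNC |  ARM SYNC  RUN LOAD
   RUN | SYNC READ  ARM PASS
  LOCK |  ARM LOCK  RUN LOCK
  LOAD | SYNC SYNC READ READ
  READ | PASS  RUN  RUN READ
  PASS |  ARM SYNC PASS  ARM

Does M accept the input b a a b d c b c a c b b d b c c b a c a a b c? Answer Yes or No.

No

ARM → LOCK → ARM → LOCK → LOCK → LOCK → RUN → READ → RUN → SYNC → RUN → READ → RUN → PASS → SYNC → RUN → ARM → LOCK → ARM → READ → PASS → ARM → LOCK → RUN
End state RUN is not accepting.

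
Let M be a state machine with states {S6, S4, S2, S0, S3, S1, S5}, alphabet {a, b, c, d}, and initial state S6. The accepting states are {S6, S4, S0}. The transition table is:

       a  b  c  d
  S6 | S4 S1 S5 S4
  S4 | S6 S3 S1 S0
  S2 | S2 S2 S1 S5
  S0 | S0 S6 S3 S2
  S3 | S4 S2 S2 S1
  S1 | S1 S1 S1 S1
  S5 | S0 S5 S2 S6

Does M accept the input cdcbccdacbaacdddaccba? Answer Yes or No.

Trace: S6 -c-> S5 -d-> S6 -c-> S5 -b-> S5 -c-> S2 -c-> S1 -d-> S1 -a-> S1 -c-> S1 -b-> S1 -a-> S1 -a-> S1 -c-> S1 -d-> S1 -d-> S1 -d-> S1 -a-> S1 -c-> S1 -c-> S1 -b-> S1 -a-> S1
End state S1 is not accepting.

No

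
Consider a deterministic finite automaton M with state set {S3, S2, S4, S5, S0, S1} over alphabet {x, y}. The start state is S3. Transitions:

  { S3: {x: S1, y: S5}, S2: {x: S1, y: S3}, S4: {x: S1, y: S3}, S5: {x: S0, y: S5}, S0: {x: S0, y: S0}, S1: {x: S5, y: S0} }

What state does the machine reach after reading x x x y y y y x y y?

S3 → S1 → S5 → S0 → S0 → S0 → S0 → S0 → S0 → S0 → S0

S0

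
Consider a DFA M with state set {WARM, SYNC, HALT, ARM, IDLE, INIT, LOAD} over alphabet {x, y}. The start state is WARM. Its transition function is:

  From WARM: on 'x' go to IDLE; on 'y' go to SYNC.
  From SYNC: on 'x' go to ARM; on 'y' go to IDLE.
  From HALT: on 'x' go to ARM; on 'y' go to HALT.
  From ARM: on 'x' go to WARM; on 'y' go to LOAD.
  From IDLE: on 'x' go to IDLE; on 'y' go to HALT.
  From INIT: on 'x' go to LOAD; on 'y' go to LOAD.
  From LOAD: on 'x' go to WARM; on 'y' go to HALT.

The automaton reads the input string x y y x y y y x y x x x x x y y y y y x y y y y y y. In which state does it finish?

HALT

WARM → IDLE → HALT → HALT → ARM → LOAD → HALT → HALT → ARM → LOAD → WARM → IDLE → IDLE → IDLE → IDLE → HALT → HALT → HALT → HALT → HALT → ARM → LOAD → HALT → HALT → HALT → HALT → HALT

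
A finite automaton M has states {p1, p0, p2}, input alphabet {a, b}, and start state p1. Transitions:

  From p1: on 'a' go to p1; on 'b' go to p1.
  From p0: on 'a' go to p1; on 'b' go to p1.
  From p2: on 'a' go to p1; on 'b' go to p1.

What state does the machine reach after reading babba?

Trace: p1 -b-> p1 -a-> p1 -b-> p1 -b-> p1 -a-> p1

p1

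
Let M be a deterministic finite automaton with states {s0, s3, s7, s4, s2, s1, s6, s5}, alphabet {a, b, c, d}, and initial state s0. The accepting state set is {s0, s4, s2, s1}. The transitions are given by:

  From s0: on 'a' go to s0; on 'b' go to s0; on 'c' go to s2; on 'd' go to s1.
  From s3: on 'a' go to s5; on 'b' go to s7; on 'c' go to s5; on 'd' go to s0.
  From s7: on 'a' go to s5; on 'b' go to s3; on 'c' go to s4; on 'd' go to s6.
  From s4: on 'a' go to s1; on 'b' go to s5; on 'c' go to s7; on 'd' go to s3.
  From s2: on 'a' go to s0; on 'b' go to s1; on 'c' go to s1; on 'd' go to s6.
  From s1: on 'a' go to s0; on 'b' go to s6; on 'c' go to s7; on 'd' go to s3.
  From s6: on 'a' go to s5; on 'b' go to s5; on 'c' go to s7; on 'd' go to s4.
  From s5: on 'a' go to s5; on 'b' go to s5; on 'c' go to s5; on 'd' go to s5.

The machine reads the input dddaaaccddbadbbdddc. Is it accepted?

start at s0
read 'd': s0 → s1
read 'd': s1 → s3
read 'd': s3 → s0
read 'a': s0 → s0
read 'a': s0 → s0
read 'a': s0 → s0
read 'c': s0 → s2
read 'c': s2 → s1
read 'd': s1 → s3
read 'd': s3 → s0
read 'b': s0 → s0
read 'a': s0 → s0
read 'd': s0 → s1
read 'b': s1 → s6
read 'b': s6 → s5
read 'd': s5 → s5
read 'd': s5 → s5
read 'd': s5 → s5
read 'c': s5 → s5
End state s5 is not accepting.

No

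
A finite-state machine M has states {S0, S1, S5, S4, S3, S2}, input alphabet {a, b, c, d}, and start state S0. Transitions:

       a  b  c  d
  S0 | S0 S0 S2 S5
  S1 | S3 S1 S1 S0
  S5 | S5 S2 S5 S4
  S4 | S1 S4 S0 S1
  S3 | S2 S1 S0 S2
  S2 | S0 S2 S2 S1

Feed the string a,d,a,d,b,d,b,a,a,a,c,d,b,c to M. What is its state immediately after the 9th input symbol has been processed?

start at S0
read 'a': S0 → S0
read 'd': S0 → S5
read 'a': S5 → S5
read 'd': S5 → S4
read 'b': S4 → S4
read 'd': S4 → S1
read 'b': S1 → S1
read 'a': S1 → S3
read 'a': S3 → S2
After 9 symbols: S2.

S2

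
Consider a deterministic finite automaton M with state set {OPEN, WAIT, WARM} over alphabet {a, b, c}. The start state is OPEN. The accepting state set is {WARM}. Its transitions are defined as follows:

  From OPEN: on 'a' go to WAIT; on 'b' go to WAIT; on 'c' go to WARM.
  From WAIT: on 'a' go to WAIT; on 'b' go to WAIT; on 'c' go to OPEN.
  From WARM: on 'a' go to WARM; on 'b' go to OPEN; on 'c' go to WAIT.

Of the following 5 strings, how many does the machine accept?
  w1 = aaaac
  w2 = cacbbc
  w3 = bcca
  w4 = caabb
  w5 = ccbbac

w1: Trace: OPEN -a-> WAIT -a-> WAIT -a-> WAIT -a-> WAIT -c-> OPEN  → end OPEN, rejected
w2: Trace: OPEN -c-> WARM -a-> WARM -c-> WAIT -b-> WAIT -b-> WAIT -c-> OPEN  → end OPEN, rejected
w3: Trace: OPEN -b-> WAIT -c-> OPEN -c-> WARM -a-> WARM  → end WARM, accepted
w4: Trace: OPEN -c-> WARM -a-> WARM -a-> WARM -b-> OPEN -b-> WAIT  → end WAIT, rejected
w5: Trace: OPEN -c-> WARM -c-> WAIT -b-> WAIT -b-> WAIT -a-> WAIT -c-> OPEN  → end OPEN, rejected

1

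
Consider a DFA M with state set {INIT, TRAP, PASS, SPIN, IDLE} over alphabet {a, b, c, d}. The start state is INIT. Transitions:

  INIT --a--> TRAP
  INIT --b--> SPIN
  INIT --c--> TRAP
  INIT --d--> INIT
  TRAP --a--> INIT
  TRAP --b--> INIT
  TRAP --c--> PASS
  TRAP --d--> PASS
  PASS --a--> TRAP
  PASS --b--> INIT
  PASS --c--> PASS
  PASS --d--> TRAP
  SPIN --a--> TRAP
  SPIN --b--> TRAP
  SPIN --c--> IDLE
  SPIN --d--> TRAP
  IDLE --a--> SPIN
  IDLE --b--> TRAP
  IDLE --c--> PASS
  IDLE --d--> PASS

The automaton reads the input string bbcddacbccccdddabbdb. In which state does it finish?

start at INIT
read 'b': INIT → SPIN
read 'b': SPIN → TRAP
read 'c': TRAP → PASS
read 'd': PASS → TRAP
read 'd': TRAP → PASS
read 'a': PASS → TRAP
read 'c': TRAP → PASS
read 'b': PASS → INIT
read 'c': INIT → TRAP
read 'c': TRAP → PASS
read 'c': PASS → PASS
read 'c': PASS → PASS
read 'd': PASS → TRAP
read 'd': TRAP → PASS
read 'd': PASS → TRAP
read 'a': TRAP → INIT
read 'b': INIT → SPIN
read 'b': SPIN → TRAP
read 'd': TRAP → PASS
read 'b': PASS → INIT

INIT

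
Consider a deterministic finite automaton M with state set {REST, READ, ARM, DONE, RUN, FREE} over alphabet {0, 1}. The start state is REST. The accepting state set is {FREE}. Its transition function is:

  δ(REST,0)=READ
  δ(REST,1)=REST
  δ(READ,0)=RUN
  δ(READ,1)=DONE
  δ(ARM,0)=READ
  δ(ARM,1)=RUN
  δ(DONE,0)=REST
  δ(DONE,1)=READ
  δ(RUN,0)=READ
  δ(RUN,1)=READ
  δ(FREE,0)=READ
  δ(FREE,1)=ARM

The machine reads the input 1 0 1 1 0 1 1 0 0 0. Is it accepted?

REST → REST → READ → DONE → READ → RUN → READ → DONE → REST → READ → RUN
End state RUN is not accepting.

No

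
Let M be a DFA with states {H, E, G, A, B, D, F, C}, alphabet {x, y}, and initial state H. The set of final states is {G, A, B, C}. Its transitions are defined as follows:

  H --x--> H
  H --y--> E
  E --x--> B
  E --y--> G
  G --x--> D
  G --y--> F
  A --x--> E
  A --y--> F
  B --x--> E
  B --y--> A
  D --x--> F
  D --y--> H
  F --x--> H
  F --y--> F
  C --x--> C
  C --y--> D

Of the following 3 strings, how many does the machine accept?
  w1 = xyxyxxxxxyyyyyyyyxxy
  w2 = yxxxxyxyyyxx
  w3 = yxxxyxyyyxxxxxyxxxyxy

1

w1:
  start at H
  read 'x': H → H
  read 'y': H → E
  read 'x': E → B
  read 'y': B → A
  read 'x': A → E
  read 'x': E → B
  read 'x': B → E
  read 'x': E → B
  read 'x': B → E
  read 'y': E → G
  read 'y': G → F
  read 'y': F → F
  read 'y': F → F
  read 'y': F → F
  read 'y': F → F
  read 'y': F → F
  read 'y': F → F
  read 'x': F → H
  read 'x': H → H
  read 'y': H → E
  end E, rejected
w2:
  start at H
  read 'y': H → E
  read 'x': E → B
  read 'x': B → E
  read 'x': E → B
  read 'x': B → E
  read 'y': E → G
  read 'x': G → D
  read 'y': D → H
  read 'y': H → E
  read 'y': E → G
  read 'x': G → D
  read 'x': D → F
  end F, rejected
w3:
  start at H
  read 'y': H → E
  read 'x': E → B
  read 'x': B → E
  read 'x': E → B
  read 'y': B → A
  read 'x': A → E
  read 'y': E → G
  read 'y': G → F
  read 'y': F → F
  read 'x': F → H
  read 'x': H → H
  read 'x': H → H
  read 'x': H → H
  read 'x': H → H
  read 'y': H → E
  read 'x': E → B
  read 'x': B → E
  read 'x': E → B
  read 'y': B → A
  read 'x': A → E
  read 'y': E → G
  end G, accepted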